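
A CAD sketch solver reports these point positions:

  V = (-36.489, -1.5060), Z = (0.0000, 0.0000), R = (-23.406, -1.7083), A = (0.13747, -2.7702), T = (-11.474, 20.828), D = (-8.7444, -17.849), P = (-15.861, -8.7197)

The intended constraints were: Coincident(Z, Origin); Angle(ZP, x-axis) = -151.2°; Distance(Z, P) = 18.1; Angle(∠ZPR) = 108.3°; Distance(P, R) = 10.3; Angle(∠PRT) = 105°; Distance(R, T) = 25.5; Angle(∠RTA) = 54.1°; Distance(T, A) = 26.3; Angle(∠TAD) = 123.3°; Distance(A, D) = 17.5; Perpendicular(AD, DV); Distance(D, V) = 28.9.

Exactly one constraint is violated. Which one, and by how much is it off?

Distance(D, V) = 28.9 — off by 3.30.

Z = (0.00, 0.00) ✓; ZP at -151.2° ✓; |ZP| = 18.10 ✓; ∠ZPR = 108.3° ✓; |PR| = 10.30 ✓; ∠PRT = 105.0° ✓; |RT| = 25.50 ✓; ∠RTA = 54.10° ✓; |TA| = 26.30 ✓; ∠TAD = 123.3° ✓; |AD| = 17.50 ✓; ∠(AD, DV) = 90.00° ✓; |DV| = 32.20 ✗.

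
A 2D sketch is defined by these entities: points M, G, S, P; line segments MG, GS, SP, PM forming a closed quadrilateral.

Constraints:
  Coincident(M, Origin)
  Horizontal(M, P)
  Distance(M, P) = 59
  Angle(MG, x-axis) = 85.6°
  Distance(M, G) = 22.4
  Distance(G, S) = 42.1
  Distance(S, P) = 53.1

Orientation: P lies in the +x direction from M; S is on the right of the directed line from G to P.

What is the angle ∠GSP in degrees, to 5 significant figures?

79.536°

Checks: |GS| = 42.10 ✓; |SP| = 53.10 ✓.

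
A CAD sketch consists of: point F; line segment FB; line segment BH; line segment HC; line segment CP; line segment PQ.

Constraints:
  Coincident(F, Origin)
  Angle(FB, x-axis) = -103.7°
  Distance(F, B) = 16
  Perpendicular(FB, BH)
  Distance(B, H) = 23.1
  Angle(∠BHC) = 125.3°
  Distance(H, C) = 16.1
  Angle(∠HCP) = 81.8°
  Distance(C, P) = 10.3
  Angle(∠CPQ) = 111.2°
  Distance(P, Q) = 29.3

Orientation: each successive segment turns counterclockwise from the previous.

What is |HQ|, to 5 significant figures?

21.805

F is at the origin; FB runs at -103.7° with length 16.0, so B = (-3.7894, -15.545). FB ⟂ BH, so BH runs at -13.700°; with |BH| = 23.1, H = (18.653, -21.016). ∠BHC = 125.3° gives HC at 41.000° from the x-axis; with |HC| = 16.1, C = (30.804, -10.453). ∠HCP = 81.8° gives CP at 139.20° from the x-axis; with |CP| = 10.3, P = (23.007, -3.7230). ∠CPQ = 111.2° gives PQ at -152.00° from the x-axis; with |PQ| = 29.3, Q = (-2.8632, -17.478). Then |HQ| = |Q − H| = 21.805.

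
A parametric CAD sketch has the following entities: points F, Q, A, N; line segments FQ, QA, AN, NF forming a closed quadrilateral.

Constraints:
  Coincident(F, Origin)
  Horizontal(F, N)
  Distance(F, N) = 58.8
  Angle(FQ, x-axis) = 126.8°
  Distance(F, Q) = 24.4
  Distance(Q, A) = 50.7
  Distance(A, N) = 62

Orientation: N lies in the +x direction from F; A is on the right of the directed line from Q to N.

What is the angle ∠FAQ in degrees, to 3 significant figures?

13.8°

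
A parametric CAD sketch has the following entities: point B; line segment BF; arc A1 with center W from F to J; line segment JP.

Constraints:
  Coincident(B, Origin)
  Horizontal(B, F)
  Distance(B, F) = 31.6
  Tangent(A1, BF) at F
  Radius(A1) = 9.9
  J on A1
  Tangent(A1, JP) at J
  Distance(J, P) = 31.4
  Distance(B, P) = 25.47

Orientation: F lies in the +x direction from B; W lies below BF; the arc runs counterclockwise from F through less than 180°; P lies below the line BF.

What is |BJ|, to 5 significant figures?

24.719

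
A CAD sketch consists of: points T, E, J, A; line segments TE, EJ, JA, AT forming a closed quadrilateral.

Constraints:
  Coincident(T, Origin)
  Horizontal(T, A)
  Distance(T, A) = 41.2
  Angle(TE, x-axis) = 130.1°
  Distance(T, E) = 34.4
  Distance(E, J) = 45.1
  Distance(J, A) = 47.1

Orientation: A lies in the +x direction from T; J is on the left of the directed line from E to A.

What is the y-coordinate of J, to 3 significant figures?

42.1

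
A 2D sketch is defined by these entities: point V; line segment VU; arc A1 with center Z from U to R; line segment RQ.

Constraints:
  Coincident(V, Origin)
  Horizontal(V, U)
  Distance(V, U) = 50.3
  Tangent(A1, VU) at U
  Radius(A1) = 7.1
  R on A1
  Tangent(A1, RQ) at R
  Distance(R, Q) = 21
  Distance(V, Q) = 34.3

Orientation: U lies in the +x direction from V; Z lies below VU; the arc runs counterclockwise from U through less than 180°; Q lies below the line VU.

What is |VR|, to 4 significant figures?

45.47

Checks: |ZU| = 7.100 ✓; |ZR| = 7.100 ✓; ∠(ZR, RQ) = 90.00° ✓; |RQ| = 21.00 ✓; |VQ| = 34.30 ✓.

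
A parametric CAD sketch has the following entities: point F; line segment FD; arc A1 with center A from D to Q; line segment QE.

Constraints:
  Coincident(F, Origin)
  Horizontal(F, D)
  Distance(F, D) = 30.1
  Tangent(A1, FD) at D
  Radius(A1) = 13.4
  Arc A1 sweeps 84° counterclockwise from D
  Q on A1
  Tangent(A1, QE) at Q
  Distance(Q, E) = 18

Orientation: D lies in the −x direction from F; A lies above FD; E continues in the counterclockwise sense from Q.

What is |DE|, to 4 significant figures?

33.55

F is at the origin; FD is horizontal with |FD| = 30.1 and D on the −x side, so D = (-30.10, 0.000). The tangent condition forces AD to be normal to FD, so A = D + (0, 13.4) = (-30.10, 13.40). On A1, D sits at bearing -90° from A; an 84° counterclockwise sweep puts Q at bearing -6°, so Q = A + 13.4·(cos -6°, sin -6°) = (-16.77, 12.00). A1 meets QE tangentially, so AQ is at right angles to QE, so QE runs along (−sin -6°, cos -6°); with |QE| = 18.0, E = (-14.89, 29.90). Then |DE| = |E − D| = 33.55.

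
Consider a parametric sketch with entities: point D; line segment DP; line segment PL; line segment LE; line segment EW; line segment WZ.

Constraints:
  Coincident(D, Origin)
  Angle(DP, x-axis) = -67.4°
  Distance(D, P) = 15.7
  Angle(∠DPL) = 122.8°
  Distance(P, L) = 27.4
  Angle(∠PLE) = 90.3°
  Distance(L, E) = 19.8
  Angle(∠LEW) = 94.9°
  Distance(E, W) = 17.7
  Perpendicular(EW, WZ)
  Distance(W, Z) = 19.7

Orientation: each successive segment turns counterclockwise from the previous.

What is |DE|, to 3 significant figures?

36.6

D is at the origin; DP runs at -67.4° with length 15.7, so P = (6.03, -14.5). ∠DPL = 122.8° gives PL at -10.2° from the x-axis; with |PL| = 27.4, L = (33.0, -19.3). ∠PLE = 90.3° gives LE at 79.5° from the x-axis; with |LE| = 19.8, E = (36.6, 0.122). Then |DE| = |E − D| = 36.6.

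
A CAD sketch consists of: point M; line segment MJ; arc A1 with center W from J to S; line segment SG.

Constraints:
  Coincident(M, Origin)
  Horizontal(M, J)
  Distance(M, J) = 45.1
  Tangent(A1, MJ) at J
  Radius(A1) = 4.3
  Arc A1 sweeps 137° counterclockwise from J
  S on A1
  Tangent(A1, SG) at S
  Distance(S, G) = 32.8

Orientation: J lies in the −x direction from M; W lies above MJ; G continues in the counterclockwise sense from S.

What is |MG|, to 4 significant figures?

72.56

M is at the origin; MJ is horizontal with |MJ| = 45.1 and J on the −x side, so J = (-45.10, 0.000). The tangent condition forces WJ to be normal to MJ, so W = J + (0, 4.3) = (-45.10, 4.300). On A1, J sits at bearing -90° from W; a 137° counterclockwise sweep puts S at bearing 47°, so S = W + 4.3·(cos 47°, sin 47°) = (-42.17, 7.445). A1 meets SG tangentially, so WS is at right angles to SG, so SG runs along (−sin 47°, cos 47°); with |SG| = 32.8, G = (-66.16, 29.81). Then |MG| = |G − M| = 72.56.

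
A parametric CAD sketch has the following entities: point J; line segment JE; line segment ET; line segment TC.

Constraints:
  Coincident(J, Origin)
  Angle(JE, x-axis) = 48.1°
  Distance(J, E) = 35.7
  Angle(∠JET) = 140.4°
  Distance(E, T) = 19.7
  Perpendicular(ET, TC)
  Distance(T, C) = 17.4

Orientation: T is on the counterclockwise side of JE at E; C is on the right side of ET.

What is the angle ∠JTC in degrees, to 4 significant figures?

115.7°

J is at the origin; JE runs at 48.1° with length 35.7, so E = 35.7·(cos 48.1°, sin 48.1°) = (23.84, 26.57). ∠JET = 140.4°, so ET runs at 48.1° + (180° − 140.4°) = 87.70° from the x-axis; with |ET| = 19.7, T = E + 19.7·(cos 87.70°, sin 87.70°) = (24.63, 46.26). ET is perpendicular to TC; with |TC| = 17.4 on the right of ET, C = T + 17.4·(0.9992, -0.04013) = (42.02, 45.56). Then cos ∠JTC = TJ·TC / (|TJ||TC|), giving 115.7°.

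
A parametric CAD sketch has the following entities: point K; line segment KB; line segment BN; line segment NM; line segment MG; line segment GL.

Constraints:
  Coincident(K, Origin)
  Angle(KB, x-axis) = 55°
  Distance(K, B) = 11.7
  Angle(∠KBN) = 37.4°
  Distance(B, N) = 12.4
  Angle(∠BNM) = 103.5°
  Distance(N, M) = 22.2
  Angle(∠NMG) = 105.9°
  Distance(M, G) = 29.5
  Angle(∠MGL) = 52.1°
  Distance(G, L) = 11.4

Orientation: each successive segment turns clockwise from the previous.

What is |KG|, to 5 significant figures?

33.794

∠BNM = 103.5° gives NM at -164.10° from the x-axis; with |NM| = 22.2, M = (-14.121, -8.8869). ∠NMG = 105.9° gives MG at 121.80° from the x-axis; with |MG| = 29.5, G = (-29.666, 16.185). Then |KG| = |G − K| = 33.794.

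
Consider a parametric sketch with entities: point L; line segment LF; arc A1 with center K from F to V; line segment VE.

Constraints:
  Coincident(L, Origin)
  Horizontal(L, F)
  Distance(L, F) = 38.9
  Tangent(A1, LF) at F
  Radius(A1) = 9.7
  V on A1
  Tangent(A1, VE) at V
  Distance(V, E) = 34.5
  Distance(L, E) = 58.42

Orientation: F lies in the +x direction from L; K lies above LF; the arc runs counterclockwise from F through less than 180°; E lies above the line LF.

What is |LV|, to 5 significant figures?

49.758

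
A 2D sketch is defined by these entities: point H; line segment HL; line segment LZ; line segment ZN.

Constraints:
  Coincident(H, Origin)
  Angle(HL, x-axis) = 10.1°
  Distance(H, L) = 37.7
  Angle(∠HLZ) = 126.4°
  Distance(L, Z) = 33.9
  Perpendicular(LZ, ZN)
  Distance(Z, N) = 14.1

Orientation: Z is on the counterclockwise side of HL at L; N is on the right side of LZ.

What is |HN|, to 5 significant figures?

71.707

H is at the origin; HL runs at 10.1° with length 37.7, so L = 37.7·(cos 10.1°, sin 10.1°) = (37.116, 6.6113). ∠HLZ = 126.4°, so LZ runs at 10.1° + (180° − 126.4°) = 63.700° from the x-axis; with |LZ| = 33.9, Z = L + 33.9·(cos 63.700°, sin 63.700°) = (52.136, 37.002). LZ ⟂ ZN; with |ZN| = 14.1 on the right of LZ, N = Z + 14.1·(0.89649, -0.44307) = (64.776, 30.755). Then |HN| = |N − H| = 71.707.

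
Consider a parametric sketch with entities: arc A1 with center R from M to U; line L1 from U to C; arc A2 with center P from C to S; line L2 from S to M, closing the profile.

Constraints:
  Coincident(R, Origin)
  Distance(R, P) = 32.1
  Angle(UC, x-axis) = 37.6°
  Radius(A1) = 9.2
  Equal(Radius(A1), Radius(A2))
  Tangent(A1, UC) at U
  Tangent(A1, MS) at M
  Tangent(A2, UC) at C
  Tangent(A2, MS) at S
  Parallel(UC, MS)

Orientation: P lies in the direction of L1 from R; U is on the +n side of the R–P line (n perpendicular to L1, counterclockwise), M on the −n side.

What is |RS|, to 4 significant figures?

33.39

The slot axis is L1's direction at 37.6°, so u = (cos 37.6°, sin 37.6°) = (0.7923, 0.6101) and n = (−sin 37.6°, cos 37.6°) = (-0.6101, 0.7923). R is at the origin and P lies 32.1 along u from R, so P = 32.1·u = (25.43, 19.59). Tangency of A1 to both parallel lines with radius 9.2 puts U and M at R ± 9.2·n: U = (-5.613, 7.289), M = (5.613, -7.289). Equal radii place C and S the same way about P: C = P + 9.2·n = (19.82, 26.87), S = P − 9.2·n = (31.05, 12.30). Then |RS| = |S − R| = 33.39.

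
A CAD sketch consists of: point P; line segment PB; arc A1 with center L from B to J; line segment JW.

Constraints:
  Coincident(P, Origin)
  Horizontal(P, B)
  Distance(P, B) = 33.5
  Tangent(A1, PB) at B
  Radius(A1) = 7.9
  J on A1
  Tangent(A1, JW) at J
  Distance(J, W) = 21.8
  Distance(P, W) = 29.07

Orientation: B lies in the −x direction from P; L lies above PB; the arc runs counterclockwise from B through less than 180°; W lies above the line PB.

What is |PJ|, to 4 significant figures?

26.80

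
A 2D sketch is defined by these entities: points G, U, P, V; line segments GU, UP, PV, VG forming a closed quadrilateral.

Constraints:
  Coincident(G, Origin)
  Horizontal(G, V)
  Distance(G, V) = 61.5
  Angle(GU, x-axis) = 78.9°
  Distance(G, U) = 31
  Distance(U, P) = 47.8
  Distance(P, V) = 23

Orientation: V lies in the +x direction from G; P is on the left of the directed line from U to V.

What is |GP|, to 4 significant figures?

57.03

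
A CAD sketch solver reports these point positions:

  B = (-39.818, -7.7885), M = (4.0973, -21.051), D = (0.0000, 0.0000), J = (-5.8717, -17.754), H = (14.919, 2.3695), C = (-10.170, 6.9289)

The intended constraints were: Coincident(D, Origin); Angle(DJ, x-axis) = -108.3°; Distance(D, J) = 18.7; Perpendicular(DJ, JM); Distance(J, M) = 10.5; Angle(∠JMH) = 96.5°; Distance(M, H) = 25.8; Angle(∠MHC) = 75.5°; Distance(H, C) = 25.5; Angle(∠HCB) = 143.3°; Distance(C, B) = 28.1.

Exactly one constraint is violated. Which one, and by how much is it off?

Distance(C, B) = 28.1 — off by 5.00.

D = (0.00, 0.00) ✓; DJ at -108.3° ✓; |DJ| = 18.70 ✓; ∠(DJ, JM) = 90.00° ✓; |JM| = 10.50 ✓; ∠JMH = 96.50° ✓; |MH| = 25.80 ✓; ∠MHC = 75.50° ✓; |HC| = 25.50 ✓; ∠HCB = 143.3° ✓; |CB| = 33.10 ✗.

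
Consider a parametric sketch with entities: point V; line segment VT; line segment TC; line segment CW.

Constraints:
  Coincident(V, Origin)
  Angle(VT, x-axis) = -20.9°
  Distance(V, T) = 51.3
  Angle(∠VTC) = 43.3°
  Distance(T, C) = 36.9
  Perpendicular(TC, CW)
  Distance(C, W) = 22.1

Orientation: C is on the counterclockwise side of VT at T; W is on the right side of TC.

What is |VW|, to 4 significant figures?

57.28

V is at the origin; VT runs at -20.9° with length 51.3, so T = 51.3·(cos -20.9°, sin -20.9°) = (47.92, -18.30). ∠VTC = 43.3°, so TC runs at -20.9° + (180° − 43.3°) = 115.8° from the x-axis; with |TC| = 36.9, C = T + 36.9·(cos 115.8°, sin 115.8°) = (31.86, 14.92). TC is perpendicular to CW; with |CW| = 22.1 on the right of TC, W = C + 22.1·(0.9003, 0.4352) = (51.76, 24.54). Then |VW| = |W − V| = 57.28.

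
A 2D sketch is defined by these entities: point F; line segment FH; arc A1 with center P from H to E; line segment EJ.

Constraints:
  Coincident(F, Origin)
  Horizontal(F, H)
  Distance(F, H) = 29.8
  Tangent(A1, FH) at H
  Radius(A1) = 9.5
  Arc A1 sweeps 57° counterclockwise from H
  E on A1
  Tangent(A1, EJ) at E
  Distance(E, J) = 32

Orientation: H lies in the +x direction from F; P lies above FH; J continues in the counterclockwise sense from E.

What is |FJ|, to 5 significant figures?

63.386

F is at the origin; F and H share the same y with |FH| = 29.8 and H on the +x side, so H = (29.800, 0.0000). Tangency of A1 to FH means the radius PH is perpendicular to FH, so P = H + (0, 9.5) = (29.800, 9.5000). On A1, H sits at bearing -90° from P; a 57° counterclockwise sweep puts E at bearing -33°, so E = P + 9.5·(cos -33°, sin -33°) = (37.767, 4.3259). The tangent condition forces PE to be normal to EJ, so EJ runs along (−sin -33°, cos -33°); with |EJ| = 32.0, J = (55.196, 31.163). Then |FJ| = |J − F| = 63.386.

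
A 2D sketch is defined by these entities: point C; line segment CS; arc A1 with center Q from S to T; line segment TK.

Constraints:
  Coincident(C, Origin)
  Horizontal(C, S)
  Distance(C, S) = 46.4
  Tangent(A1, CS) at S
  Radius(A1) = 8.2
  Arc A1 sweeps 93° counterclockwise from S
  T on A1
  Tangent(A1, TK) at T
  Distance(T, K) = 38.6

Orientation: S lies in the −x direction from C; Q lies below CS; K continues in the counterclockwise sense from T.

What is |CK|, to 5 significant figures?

70.633

C is at the origin; C and S share the same y with |CS| = 46.4 and S on the −x side, so S = (-46.400, 0.0000). A1 meets CS tangentially, so QS is at right angles to CS, so Q = S + (0, -8.2) = (-46.400, -8.2000). On A1, S sits at bearing 90° from Q; a 93° counterclockwise sweep puts T at bearing 183°, so T = Q + 8.2·(cos 183°, sin 183°) = (-54.589, -8.6292). A1 meets TK tangentially, so QT is at right angles to TK, so TK runs along (−sin 183°, cos 183°); with |TK| = 38.6, K = (-52.569, -47.176). Then |CK| = |K − C| = 70.633.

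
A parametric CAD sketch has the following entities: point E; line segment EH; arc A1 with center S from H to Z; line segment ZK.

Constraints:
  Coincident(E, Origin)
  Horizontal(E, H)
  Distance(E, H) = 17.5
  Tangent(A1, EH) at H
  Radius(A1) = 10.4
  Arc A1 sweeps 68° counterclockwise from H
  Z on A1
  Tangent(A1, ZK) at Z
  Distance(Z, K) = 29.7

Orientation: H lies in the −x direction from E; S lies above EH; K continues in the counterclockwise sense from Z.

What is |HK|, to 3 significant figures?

39.9

E is at the origin; E and H share the same y with |EH| = 17.5 and H on the −x side, so H = (-17.5, 0.00). Since A1 is tangent to EH there, SH ⟂ EH, so S = H + (0, 10.4) = (-17.5, 10.4). On A1, H sits at bearing -90° from S; a 68° counterclockwise sweep puts Z at bearing -22°, so Z = S + 10.4·(cos -22°, sin -22°) = (-7.86, 6.50). A1 meets ZK tangentially, so SZ is at right angles to ZK, so ZK runs along (−sin -22°, cos -22°); with |ZK| = 29.7, K = (3.27, 34.0). Then |HK| = |K − H| = 39.9.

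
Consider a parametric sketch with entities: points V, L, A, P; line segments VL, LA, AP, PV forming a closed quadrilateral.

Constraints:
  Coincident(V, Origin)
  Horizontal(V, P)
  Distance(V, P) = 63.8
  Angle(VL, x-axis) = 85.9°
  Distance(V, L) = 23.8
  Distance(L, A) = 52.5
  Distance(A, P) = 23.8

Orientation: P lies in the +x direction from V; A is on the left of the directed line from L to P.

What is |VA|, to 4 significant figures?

58.37

Checks: VL at 85.90° ✓; |LA| = 52.50 ✓; |AP| = 23.80 ✓.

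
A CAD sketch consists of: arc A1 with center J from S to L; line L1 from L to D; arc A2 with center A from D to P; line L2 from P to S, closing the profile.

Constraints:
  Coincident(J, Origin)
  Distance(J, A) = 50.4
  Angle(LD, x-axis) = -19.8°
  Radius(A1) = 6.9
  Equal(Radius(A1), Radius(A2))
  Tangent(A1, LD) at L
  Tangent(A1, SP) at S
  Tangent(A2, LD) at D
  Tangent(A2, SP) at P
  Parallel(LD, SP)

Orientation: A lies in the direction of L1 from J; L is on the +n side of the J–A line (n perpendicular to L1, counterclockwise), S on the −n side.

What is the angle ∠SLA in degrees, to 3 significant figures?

82.2°

The slot axis is L1's direction at -19.8°, so u = (cos -19.8°, sin -19.8°) = (0.941, -0.339) and n = (−sin -19.8°, cos -19.8°) = (0.339, 0.941). J is at the origin and A lies 50.4 along u from J, so A = 50.4·u = (47.4, -17.1). Tangency of A1 to both parallel lines with radius 6.9 puts L and S at J ± 6.9·n: L = (2.34, 6.49), S = (-2.34, -6.49). Then cos ∠SLA = LS·LA / (|LS||LA|), giving 82.2°.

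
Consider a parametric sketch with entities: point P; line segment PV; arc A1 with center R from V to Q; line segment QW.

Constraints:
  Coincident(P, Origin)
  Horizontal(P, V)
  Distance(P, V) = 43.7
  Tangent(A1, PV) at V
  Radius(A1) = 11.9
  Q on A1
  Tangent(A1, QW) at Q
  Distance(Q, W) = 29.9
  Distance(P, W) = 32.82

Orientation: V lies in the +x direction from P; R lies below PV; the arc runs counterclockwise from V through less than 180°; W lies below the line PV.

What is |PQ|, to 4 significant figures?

34.53

Checks: |RQ| = 11.90 ✓; ∠(RQ, QW) = 90.00° ✓; |QW| = 29.90 ✓; |PW| = 32.82 ✓.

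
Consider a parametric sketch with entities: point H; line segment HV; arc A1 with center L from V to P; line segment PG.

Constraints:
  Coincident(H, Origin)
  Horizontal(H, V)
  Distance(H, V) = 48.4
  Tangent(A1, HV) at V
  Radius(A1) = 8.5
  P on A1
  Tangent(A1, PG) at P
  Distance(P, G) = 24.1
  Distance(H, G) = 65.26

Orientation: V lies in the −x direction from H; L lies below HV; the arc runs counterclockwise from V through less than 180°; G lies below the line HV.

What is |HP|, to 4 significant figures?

57.55

H is at the origin; HV is horizontal with |HV| = 48.4 and V on the −x side, so V = (-48.40, 0.000). A1 meets HV tangentially, so LV is at right angles to HV, so L = V + (0, -8.5) = (-48.40, -8.500). Since LP ⟂ PG (tangency), |LG| = √(8.5² + 24.1²) = 25.56 regardless of where P sits on A1. So G lies on both circle(H, 65.26) and circle(L, 25.56); the below-HV intersection is G = (-56.44, -32.76). P is the foot of the tangent from G: P = (-56.90, -8.660).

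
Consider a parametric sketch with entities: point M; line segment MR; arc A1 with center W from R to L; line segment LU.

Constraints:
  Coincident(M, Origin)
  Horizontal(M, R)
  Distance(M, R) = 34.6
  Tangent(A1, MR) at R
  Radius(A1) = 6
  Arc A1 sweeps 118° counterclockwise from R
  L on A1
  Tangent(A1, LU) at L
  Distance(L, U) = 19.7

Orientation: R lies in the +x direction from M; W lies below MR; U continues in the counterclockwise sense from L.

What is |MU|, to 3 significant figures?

46.6

M is at the origin; MR is horizontal with |MR| = 34.6 and R on the +x side, so R = (34.6, 0.00). The tangent condition forces WR to be normal to MR, so W = R + (0, -6) = (34.6, -6.00). On A1, R sits at bearing 90° from W; a 118° counterclockwise sweep puts L at bearing 208°, so L = W + 6.0·(cos 208°, sin 208°) = (29.3, -8.82). Tangency of A1 to LU means the radius WL is perpendicular to LU, so LU runs along (−sin 208°, cos 208°); with |LU| = 19.7, U = (38.6, -26.2). Then |MU| = |U − M| = 46.6.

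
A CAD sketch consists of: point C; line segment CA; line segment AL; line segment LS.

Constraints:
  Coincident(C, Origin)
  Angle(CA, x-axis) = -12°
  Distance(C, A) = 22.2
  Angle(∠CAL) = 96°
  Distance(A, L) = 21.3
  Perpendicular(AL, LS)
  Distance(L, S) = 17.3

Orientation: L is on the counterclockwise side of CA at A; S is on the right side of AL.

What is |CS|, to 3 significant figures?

45.9

C is at the origin; CA runs at -12.0° with length 22.2, so A = 22.2·(cos -12.0°, sin -12.0°) = (21.7, -4.62). ∠CAL = 96.0°, so AL runs at -12.0° + (180° − 96.0°) = 72.0° from the x-axis; with |AL| = 21.3, L = A + 21.3·(cos 72.0°, sin 72.0°) = (28.3, 15.6). AL is perpendicular to LS; with |LS| = 17.3 on the right of AL, S = L + 17.3·(0.951, -0.309) = (44.8, 10.3). Then |CS| = |S − C| = 45.9.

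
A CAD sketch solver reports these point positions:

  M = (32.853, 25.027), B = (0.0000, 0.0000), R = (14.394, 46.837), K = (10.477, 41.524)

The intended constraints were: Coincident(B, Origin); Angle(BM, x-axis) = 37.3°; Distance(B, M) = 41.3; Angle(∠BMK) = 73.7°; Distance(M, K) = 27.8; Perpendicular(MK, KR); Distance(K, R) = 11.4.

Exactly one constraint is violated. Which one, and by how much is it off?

Distance(K, R) = 11.4 — off by 4.80.

B = (0.00, 0.00) ✓; BM at 37.30° ✓; |BM| = 41.30 ✓; ∠BMK = 73.70° ✓; |MK| = 27.80 ✓; ∠(MK, KR) = 90.00° ✓; |KR| = 6.601 ✗.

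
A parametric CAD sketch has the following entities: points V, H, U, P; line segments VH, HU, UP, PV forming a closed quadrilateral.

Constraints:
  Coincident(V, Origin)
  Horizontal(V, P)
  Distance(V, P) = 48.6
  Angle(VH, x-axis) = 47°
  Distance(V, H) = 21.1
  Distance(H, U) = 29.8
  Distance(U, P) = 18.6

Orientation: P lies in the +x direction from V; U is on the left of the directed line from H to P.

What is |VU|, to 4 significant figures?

47.63

Checks: |HU| = 29.80 ✓; |UP| = 18.60 ✓.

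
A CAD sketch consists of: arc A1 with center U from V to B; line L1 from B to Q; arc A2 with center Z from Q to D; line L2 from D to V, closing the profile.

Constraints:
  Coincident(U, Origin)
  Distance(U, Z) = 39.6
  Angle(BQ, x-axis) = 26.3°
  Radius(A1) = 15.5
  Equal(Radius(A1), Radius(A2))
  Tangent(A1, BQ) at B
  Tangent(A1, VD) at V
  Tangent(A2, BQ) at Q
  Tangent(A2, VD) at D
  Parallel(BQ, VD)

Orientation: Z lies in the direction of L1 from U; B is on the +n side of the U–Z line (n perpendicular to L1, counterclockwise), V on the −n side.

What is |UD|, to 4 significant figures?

42.53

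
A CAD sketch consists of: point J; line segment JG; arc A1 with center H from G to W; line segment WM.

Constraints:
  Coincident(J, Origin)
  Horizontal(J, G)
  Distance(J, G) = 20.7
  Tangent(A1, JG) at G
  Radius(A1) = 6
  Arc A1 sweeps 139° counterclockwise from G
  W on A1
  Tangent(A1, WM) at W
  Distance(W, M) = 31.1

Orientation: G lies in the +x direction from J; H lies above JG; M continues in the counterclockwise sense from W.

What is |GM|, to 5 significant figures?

36.584

J is at the origin; J and G share the same y with |JG| = 20.7 and G on the +x side, so G = (20.700, 0.0000). Tangency of A1 to JG means the radius HG is perpendicular to JG, so H = G + (0, 6) = (20.700, 6.0000). On A1, G sits at bearing -90° from H; a 139° counterclockwise sweep puts W at bearing 49°, so W = H + 6.0·(cos 49°, sin 49°) = (24.636, 10.528). The tangent condition forces HW to be normal to WM, so WM runs along (−sin 49°, cos 49°); with |WM| = 31.1, M = (1.1649, 30.932). Then |GM| = |M − G| = 36.584.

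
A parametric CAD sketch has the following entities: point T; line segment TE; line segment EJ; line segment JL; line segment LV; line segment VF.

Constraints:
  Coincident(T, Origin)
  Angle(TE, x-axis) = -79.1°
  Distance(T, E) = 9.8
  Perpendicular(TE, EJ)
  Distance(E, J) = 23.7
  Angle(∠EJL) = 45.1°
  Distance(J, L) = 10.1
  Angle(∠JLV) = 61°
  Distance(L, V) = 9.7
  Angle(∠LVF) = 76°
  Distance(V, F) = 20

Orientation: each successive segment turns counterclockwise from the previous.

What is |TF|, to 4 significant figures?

36.17

T is at the origin; TE runs at -79.1° with length 9.8, so E = (1.853, -9.623). TE ⟂ EJ, so EJ runs at 10.90°; with |EJ| = 23.7, J = (25.13, -5.142). ∠EJL = 45.1° gives JL at 145.8° from the x-axis; with |JL| = 10.1, L = (16.77, 0.5354). ∠JLV = 61.0° gives LV at -95.20° from the x-axis; with |LV| = 9.7, V = (15.89, -9.125). ∠LVF = 76.0° gives VF at 8.800° from the x-axis; with |VF| = 20.0, F = (35.66, -6.065). Then |TF| = |F − T| = 36.17.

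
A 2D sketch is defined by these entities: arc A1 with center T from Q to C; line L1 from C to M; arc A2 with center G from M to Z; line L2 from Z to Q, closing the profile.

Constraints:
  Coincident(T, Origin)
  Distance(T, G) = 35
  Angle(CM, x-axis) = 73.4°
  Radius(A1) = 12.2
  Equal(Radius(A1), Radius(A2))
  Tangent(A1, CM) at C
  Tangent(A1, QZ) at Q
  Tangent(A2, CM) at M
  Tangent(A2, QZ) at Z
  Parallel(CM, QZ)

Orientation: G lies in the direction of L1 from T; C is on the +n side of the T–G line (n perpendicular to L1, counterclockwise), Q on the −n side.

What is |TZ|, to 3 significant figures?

37.1

The slot axis is L1's direction at 73.4°, so u = (cos 73.4°, sin 73.4°) = (0.286, 0.958) and n = (−sin 73.4°, cos 73.4°) = (-0.958, 0.286). T is at the origin and G lies 35.0 along u from T, so G = 35.0·u = (10.0, 33.5). Tangency of A1 to both parallel lines with radius 12.2 puts C and Q at T ± 12.2·n: C = (-11.7, 3.49), Q = (11.7, -3.49). Equal radii place M and Z the same way about G: M = G + 12.2·n = (-1.69, 37.0), Z = G − 12.2·n = (21.7, 30.1). Then |TZ| = |Z − T| = 37.1.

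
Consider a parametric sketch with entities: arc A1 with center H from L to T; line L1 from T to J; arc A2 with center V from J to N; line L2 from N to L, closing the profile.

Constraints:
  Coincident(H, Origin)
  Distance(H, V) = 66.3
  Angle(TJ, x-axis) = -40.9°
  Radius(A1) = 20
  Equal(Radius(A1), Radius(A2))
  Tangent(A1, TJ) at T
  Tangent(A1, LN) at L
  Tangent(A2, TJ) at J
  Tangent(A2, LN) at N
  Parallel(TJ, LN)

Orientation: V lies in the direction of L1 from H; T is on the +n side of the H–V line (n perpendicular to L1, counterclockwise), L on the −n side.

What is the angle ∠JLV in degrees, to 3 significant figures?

14.3°

The slot axis is L1's direction at -40.9°, so u = (cos -40.9°, sin -40.9°) = (0.756, -0.655) and n = (−sin -40.9°, cos -40.9°) = (0.655, 0.756). H is at the origin and V lies 66.3 along u from H, so V = 66.3·u = (50.1, -43.4). Tangency of A1 to both parallel lines with radius 20.0 puts T and L at H ± 20.0·n: T = (13.1, 15.1), L = (-13.1, -15.1). Equal radii place J and N the same way about V: J = V + 20.0·n = (63.2, -28.3), N = V − 20.0·n = (37.0, -58.5). Then cos ∠JLV = LJ·LV / (|LJ||LV|), giving 14.3°.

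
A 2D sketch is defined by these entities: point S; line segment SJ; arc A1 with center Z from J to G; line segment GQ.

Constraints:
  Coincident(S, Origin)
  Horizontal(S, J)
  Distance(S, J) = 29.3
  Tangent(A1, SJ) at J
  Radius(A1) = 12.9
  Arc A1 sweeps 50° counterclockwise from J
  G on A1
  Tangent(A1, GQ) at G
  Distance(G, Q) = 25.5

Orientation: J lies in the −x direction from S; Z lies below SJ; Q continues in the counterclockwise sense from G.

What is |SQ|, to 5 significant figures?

60.591

S is at the origin; S and J share the same y with |SJ| = 29.3 and J on the −x side, so J = (-29.300, 0.0000). A1 meets SJ tangentially, so ZJ is at right angles to SJ, so Z = J + (0, -12.9) = (-29.300, -12.900). On A1, J sits at bearing 90° from Z; a 50° counterclockwise sweep puts G at bearing 140°, so G = Z + 12.9·(cos 140°, sin 140°) = (-39.182, -4.6080). The tangent condition forces ZG to be normal to GQ, so GQ runs along (−sin 140°, cos 140°); with |GQ| = 25.5, Q = (-55.573, -24.142). Then |SQ| = |Q − S| = 60.591.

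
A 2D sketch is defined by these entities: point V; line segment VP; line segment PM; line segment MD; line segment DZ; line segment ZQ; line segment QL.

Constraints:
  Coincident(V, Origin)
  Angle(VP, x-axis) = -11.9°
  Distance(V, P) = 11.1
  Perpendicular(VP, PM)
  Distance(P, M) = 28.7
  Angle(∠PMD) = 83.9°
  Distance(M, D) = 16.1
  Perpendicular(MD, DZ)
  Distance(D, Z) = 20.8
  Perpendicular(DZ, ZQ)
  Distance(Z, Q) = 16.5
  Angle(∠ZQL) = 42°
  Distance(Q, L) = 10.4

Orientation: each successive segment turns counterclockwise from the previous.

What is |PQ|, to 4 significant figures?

8.472

V is at the origin; VP runs at -11.9° with length 11.1, so P = (10.86, -2.289). The perpendicularity gives PM at right angles to VP, so PM runs at 78.10°; with |PM| = 28.7, M = (16.78, 25.79). ∠PMD = 83.9° gives MD at 174.2° from the x-axis; with |MD| = 16.1, D = (0.7619, 27.42). MD ⟂ DZ, so DZ runs at -95.80°; with |DZ| = 20.8, Z = (-1.340, 6.728). The perpendicularity gives ZQ at right angles to DZ, so ZQ runs at -5.800°; with |ZQ| = 16.5, Q = (15.08, 5.060). Then |PQ| = |Q − P| = 8.472.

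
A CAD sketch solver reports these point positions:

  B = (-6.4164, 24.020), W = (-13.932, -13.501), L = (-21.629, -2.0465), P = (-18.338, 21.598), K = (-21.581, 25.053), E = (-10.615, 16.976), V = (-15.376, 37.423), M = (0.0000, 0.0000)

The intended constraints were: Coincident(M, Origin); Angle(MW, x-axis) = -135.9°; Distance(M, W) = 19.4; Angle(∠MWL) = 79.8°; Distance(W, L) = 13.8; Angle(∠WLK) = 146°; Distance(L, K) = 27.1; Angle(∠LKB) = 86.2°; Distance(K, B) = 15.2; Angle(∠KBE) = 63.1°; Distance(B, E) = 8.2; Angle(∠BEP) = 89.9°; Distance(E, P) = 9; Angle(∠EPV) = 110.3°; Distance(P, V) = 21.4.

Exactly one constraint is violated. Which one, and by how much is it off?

Distance(P, V) = 21.4 — off by 5.30.

M = (0.00, 0.00) ✓; MW at -135.9° ✓; |MW| = 19.40 ✓; ∠MWL = 79.80° ✓; |WL| = 13.80 ✓; ∠WLK = 146.0° ✓; |LK| = 27.10 ✓; ∠LKB = 86.20° ✓; |KB| = 15.20 ✓; ∠KBE = 63.10° ✓; |BE| = 8.200 ✓; ∠BEP = 89.90° ✓; |EP| = 9.000 ✓; ∠EPV = 110.3° ✓; |PV| = 16.10 ✗.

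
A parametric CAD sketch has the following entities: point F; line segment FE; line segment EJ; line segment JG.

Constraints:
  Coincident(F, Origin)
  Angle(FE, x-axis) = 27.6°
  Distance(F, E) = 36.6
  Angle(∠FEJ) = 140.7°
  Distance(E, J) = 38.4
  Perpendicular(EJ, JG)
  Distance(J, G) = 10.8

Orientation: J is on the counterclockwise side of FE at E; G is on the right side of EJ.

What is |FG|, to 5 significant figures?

74.878

F is at the origin; FE runs at 27.6° with length 36.6, so E = 36.6·(cos 27.6°, sin 27.6°) = (32.435, 16.957). ∠FEJ = 140.7°, so EJ runs at 27.6° + (180° − 140.7°) = 66.900° from the x-axis; with |EJ| = 38.4, J = E + 38.4·(cos 66.900°, sin 66.900°) = (47.501, 52.278). The perpendicularity gives JG at right angles to EJ; with |JG| = 10.8 on the right of EJ, G = J + 10.8·(0.91982, -0.39234) = (57.435, 48.041). Then |FG| = |G − F| = 74.878.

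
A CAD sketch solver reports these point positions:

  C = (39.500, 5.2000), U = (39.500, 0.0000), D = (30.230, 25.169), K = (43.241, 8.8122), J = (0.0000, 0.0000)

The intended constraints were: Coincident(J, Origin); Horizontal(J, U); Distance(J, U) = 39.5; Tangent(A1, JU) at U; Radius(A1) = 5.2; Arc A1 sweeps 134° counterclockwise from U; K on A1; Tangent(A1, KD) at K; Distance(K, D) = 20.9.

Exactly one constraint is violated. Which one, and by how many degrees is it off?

Tangent(A1, KD) at K — off by 5.50°.

J = (0.00, 0.00) ✓; J.y = 0.00, U.y = 0.00 ✓; |JU| = 39.50 ✓; ∠(CU, UJ) = 90.00° ✓; |CU| = 5.200 ✓; bearing(C→K) − bearing(C→U) = 134.0° ✓; |CK| = 5.200 ✓; ∠(CK, KD) = 95.50° ✗; |KD| = 20.90 ✓.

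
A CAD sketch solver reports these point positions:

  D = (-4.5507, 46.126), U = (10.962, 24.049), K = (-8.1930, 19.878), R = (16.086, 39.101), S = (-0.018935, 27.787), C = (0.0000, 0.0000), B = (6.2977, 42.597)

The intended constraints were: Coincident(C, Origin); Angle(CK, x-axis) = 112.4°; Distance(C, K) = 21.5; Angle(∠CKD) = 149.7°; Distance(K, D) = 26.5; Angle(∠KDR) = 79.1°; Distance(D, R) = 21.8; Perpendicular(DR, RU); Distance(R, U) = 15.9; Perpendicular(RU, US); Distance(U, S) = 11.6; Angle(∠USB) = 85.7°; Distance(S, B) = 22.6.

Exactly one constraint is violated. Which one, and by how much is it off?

Distance(S, B) = 22.6 — off by 6.50.

C = (0.00, 0.00) ✓; CK at 112.4° ✓; |CK| = 21.50 ✓; ∠CKD = 149.7° ✓; |KD| = 26.50 ✓; ∠KDR = 79.10° ✓; |DR| = 21.80 ✓; ∠(DR, RU) = 90.00° ✓; |RU| = 15.90 ✓; ∠(RU, US) = 90.00° ✓; |US| = 11.60 ✓; ∠USB = 85.70° ✓; |SB| = 16.10 ✗.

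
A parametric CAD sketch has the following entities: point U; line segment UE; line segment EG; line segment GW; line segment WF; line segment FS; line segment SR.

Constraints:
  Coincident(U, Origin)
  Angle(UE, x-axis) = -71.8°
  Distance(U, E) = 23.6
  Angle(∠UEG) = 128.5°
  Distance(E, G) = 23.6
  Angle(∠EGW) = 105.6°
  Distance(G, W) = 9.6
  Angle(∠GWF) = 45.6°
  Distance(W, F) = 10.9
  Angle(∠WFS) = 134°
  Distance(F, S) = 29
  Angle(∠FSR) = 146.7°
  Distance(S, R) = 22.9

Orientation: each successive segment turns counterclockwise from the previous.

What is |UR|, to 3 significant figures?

71.2

∠WFS = 134.0° gives FS at -126° from the x-axis; with |FS| = 29.0, S = (7.51, -48.1). ∠FSR = 146.7° gives SR at -92.2° from the x-axis; with |SR| = 22.9, R = (6.63, -70.9). Then |UR| = |R − U| = 71.2.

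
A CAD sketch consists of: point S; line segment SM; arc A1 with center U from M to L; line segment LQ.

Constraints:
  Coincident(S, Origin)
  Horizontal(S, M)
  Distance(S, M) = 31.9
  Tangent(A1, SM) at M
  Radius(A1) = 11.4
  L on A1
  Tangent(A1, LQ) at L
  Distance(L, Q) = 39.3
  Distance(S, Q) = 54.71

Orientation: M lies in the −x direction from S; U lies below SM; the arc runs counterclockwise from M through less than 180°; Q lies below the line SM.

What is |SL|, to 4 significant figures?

45.07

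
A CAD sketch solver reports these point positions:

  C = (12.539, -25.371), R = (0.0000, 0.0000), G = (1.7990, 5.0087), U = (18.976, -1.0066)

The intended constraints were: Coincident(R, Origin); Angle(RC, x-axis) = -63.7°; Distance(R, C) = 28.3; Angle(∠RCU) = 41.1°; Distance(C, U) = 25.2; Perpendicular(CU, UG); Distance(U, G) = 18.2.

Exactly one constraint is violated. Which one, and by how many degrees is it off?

Perpendicular(CU, UG) — off by 4.50°.

R = (0.00, 0.00) ✓; RC at -63.70° ✓; |RC| = 28.30 ✓; ∠RCU = 41.10° ✓; |CU| = 25.20 ✓; ∠(CU, UG) = 85.50° ✗; |UG| = 18.20 ✓.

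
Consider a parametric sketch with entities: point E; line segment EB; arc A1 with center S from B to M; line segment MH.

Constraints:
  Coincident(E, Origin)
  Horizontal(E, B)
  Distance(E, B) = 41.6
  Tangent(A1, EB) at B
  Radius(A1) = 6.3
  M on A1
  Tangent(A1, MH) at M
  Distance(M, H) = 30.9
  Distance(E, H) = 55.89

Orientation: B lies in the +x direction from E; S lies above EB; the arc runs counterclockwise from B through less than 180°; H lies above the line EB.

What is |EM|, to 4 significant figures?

48.36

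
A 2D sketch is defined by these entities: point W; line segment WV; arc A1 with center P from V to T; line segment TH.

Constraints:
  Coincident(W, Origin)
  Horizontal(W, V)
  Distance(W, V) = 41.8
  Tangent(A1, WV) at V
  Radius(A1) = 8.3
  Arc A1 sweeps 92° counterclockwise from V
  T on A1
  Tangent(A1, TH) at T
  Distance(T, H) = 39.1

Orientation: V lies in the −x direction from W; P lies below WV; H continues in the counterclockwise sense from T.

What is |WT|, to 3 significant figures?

50.8

Since A1 is tangent to WV there, PV ⟂ WV, so P = V + (0, -8.3) = (-41.8, -8.30). On A1, V sits at bearing 90° from P; a 92° counterclockwise sweep puts T at bearing 182°, so T = P + 8.3·(cos 182°, sin 182°) = (-50.1, -8.59). Then |WT| = |T − W| = 50.8.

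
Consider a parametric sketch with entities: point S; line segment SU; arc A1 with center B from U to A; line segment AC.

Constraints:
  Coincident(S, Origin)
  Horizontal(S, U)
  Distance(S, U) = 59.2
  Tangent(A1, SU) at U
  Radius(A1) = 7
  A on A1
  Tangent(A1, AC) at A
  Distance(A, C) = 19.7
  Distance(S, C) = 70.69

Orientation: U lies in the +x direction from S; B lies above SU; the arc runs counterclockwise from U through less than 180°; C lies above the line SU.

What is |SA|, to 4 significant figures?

66.60

Checks: S = (0.00, 0.00) ✓; ∠(BU, US) = 90.00° ✓; |BU| = 7.000 ✓; |BA| = 7.000 ✓; ∠(BA, AC) = 90.00° ✓; |AC| = 19.70 ✓; |SC| = 70.69 ✓.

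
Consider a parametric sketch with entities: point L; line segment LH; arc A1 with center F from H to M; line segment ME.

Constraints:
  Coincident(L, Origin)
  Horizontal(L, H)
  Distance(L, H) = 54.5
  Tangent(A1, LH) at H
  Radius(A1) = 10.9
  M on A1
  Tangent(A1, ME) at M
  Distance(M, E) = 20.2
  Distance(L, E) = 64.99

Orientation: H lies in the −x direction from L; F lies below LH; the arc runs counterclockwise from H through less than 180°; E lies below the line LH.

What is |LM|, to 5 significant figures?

66.186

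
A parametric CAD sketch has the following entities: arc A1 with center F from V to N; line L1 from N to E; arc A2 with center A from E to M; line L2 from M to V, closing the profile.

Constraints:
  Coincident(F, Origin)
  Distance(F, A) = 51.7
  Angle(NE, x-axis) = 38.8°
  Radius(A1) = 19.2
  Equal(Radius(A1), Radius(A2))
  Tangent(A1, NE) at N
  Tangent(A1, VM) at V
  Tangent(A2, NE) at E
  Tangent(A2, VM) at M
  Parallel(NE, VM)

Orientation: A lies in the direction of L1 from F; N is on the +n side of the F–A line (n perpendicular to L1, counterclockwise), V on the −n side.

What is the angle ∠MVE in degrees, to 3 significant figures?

36.6°

The slot axis is L1's direction at 38.8°, so u = (cos 38.8°, sin 38.8°) = (0.779, 0.627) and n = (−sin 38.8°, cos 38.8°) = (-0.627, 0.779). F is at the origin and A lies 51.7 along u from F, so A = 51.7·u = (40.3, 32.4). Tangency of A1 to both parallel lines with radius 19.2 puts N and V at F ± 19.2·n: N = (-12.0, 15.0), V = (12.0, -15.0). Equal radii place E and M the same way about A: E = A + 19.2·n = (28.3, 47.4), M = A − 19.2·n = (52.3, 17.4). Then cos ∠MVE = VM·VE / (|VM||VE|), giving 36.6°.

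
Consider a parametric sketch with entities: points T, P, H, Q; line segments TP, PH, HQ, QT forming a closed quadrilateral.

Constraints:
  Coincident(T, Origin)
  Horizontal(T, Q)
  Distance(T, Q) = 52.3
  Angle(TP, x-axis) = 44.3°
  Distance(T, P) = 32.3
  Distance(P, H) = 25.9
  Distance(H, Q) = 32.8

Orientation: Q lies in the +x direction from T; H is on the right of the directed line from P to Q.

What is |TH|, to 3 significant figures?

19.9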